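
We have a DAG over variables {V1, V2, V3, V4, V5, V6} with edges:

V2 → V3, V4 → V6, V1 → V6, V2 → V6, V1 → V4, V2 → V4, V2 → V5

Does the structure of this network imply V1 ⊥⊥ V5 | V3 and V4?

No

We examine all 4 paths between V1 and V5:
  1. V1 → V4 ← V2 → V5 — V4:collider[open]; V2:fork[open] ⇒ active
  2. V1 → V4 → V6 ← V2 → V5 — V4:chain[blocks]; V6:collider[blocks]; V2:fork[open] ⇒ blocked
  3. V1 → V6 ← V4 ← V2 → V5 — V6:collider[blocks]; V4:chain[blocks]; V2:fork[open] ⇒ blocked
  4. V1 → V6 ← V2 → V5 — V6:collider[blocks]; V2:fork[open] ⇒ blocked
Because an active path exists, V1 and V5 are not d-separated.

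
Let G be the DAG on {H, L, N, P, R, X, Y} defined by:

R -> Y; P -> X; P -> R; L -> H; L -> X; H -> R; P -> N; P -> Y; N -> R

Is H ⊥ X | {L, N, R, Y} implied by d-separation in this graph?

4 paths connect H and X; each must be blocked for d-separation to hold:
Path 1: H → R ← N ← P → X
  N is a chain here and N is conditioned on, so the path is blocked at N.
Path 2: H → R → Y ← P → X
  R is a chain here and R is conditioned on, so the path is blocked at R.
Path 3: H → R ← P → X
  R is a collider and R is conditioned on, which opens it; P is a fork and P is not conditioned on — no node blocks this path, so it is active.
Path 4: H ← L → X
  L is a fork here and L is conditioned on, so the path is blocked at L.
Because an active path exists, H and X are not d-separated.

No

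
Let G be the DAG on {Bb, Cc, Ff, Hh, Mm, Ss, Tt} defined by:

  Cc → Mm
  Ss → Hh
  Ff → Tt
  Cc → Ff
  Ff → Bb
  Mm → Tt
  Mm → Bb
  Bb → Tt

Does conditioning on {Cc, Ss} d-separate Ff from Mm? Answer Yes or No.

Yes — Ff and Mm are d-separated given {Cc, Ss}.

There are 5 undirected paths between Ff and Mm; checking each against the conditioning set {Cc, Ss}:
Path 1: Ff ← Cc → Mm
  Cc is a fork here and Cc is conditioned on, so the path is blocked at Cc.
Path 2: Ff → Bb ← Mm
  Bb is a collider here and neither Bb nor any of its descendants is conditioned on, so the collider stays closed — the path is blocked at Bb.
Path 3: Ff → Bb → Tt ← Mm
  Tt is a collider here and neither Tt nor any of its descendants is conditioned on, so the collider stays closed — the path is blocked at Tt.
Path 4: Ff → Tt ← Mm
  Tt is a collider here and neither Tt nor any of its descendants is conditioned on, so the collider stays closed — the path is blocked at Tt.
Path 5: Ff → Tt ← Bb ← Mm
  Tt is a collider here and neither Tt nor any of its descendants is conditioned on, so the collider stays closed — the path is blocked at Tt.
Every path is blocked, so Ff and Mm are d-separated given {Cc, Ss}.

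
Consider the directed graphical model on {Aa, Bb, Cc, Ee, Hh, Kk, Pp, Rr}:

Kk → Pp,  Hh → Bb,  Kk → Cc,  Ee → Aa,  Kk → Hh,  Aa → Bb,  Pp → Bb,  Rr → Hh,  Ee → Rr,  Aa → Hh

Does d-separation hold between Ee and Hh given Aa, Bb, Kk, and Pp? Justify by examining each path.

4 paths connect Ee and Hh; each must be blocked for d-separation to hold:
Path 1: Ee → Rr → Hh
  Rr is a chain and Rr is not conditioned on — no node blocks this path, so it is active.
Path 2: Ee → Aa → Bb ← Hh
  Aa is a chain here and Aa is conditioned on, so the path is blocked at Aa.
Path 3: Ee → Aa → Bb ← Pp ← Kk → Hh
  Aa is a chain here and Aa is conditioned on, so the path is blocked at Aa.
Path 4: Ee → Aa → Hh
  Aa is a chain here and Aa is conditioned on, so the path is blocked at Aa.
Since the path Ee → Rr → Hh is active, Ee and Hh are not d-separated given {Aa, Bb, Kk, Pp}.

No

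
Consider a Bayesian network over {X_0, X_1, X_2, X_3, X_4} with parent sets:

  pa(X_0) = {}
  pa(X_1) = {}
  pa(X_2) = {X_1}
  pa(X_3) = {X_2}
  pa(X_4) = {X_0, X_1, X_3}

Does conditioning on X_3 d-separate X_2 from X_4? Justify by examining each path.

No

We examine all 2 paths between X_2 and X_4:
  1. X_2 → X_3 → X_4 — X_3:chain[blocks] ⇒ blocked
  2. X_2 ← X_1 → X_4 — X_1:fork[open] ⇒ active
Because an active path exists, X_2 and X_4 are not d-separated.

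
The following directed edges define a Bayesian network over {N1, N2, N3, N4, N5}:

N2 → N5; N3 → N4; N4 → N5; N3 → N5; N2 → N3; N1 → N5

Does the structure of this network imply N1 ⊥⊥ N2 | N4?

Enumerating the 3 paths from N1 to N2 and testing each for blocking by {N4}:
Path 1: N1 → N5 ← N2
  N5 is a collider here and neither N5 nor any of its descendants is conditioned on, so the collider stays closed — the path is blocked at N5.
Path 2: N1 → N5 ← N4 ← N3 ← N2
  N5 is a collider here and neither N5 nor any of its descendants is conditioned on, so the collider stays closed — the path is blocked at N5.
Path 3: N1 → N5 ← N3 ← N2
  N5 is a collider here and neither N5 nor any of its descendants is conditioned on, so the collider stays closed — the path is blocked at N5.
Every path is blocked, so N1 and N2 are d-separated given {N4}.

Yes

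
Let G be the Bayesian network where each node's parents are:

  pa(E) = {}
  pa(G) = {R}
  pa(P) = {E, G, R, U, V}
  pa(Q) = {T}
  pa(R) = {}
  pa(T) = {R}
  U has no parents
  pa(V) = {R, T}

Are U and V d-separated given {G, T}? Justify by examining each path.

Enumerating the 5 paths from U to V and testing each for blocking by {G, T}:
Path 1: U → P ← G ← R → T → V
  P is a collider here and neither P nor any of its descendants is conditioned on, so the collider stays closed — the path is blocked at P.
Path 2: U → P ← G ← R → V
  P is a collider here and neither P nor any of its descendants is conditioned on, so the collider stays closed — the path is blocked at P.
Path 3: U → P ← V
  P is a collider here and neither P nor any of its descendants is conditioned on, so the collider stays closed — the path is blocked at P.
Path 4: U → P ← R → T → V
  P is a collider here and neither P nor any of its descendants is conditioned on, so the collider stays closed — the path is blocked at P.
Path 5: U → P ← R → V
  P is a collider here and neither P nor any of its descendants is conditioned on, so the collider stays closed — the path is blocked at P.
All paths are blocked; U ⊥ V | {G, T} holds.

Yes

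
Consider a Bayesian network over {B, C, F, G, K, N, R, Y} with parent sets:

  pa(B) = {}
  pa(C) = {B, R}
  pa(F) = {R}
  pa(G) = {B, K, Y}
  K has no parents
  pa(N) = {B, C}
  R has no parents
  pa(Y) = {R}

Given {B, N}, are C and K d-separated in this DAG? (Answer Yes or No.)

We examine all 3 paths between C and K:
Path 1: C → N ← B → G ← K
  B is a fork here and B is conditioned on, so the path is blocked at B.
Path 2: C ← B → G ← K
  B is a fork here and B is conditioned on, so the path is blocked at B.
Path 3: C ← R → Y → G ← K
  G is a collider here and neither G nor any of its descendants is conditioned on, so the collider stays closed — the path is blocked at G.
Since every path is blocked, d-separation holds.

Yes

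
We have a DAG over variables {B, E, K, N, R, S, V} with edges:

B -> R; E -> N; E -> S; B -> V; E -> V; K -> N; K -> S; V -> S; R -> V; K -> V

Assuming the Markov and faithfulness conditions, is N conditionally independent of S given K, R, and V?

There are 6 undirected paths between N and S; checking each against the conditioning set {K, R, V}:
  1. N ← K → V → S — K:fork[blocks]; V:chain[blocks] ⇒ blocked
  2. N ← K → V ← E → S — K:fork[blocks]; V:collider[open]; E:fork[open] ⇒ blocked
  3. N ← K → S — K:fork[blocks] ⇒ blocked
  4. N ← E → V → S — E:fork[open]; V:chain[blocks] ⇒ blocked
  5. N ← E → V ← K → S — E:fork[open]; V:collider[open]; K:fork[blocks] ⇒ blocked
  6. N ← E → S — E:fork[open] ⇒ active
Since the path N ← E → S is active, N and S are not d-separated given {K, R, V}.

No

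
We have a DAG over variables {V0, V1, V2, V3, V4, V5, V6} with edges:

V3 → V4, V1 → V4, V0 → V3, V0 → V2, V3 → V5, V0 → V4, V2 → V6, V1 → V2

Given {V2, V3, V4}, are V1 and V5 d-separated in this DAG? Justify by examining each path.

We examine all 4 paths between V1 and V5:
  1. V1 → V4 ← V0 → V3 → V5 — V4:collider[open]; V0:fork[open]; V3:chain[blocks] ⇒ blocked
  2. V1 → V4 ← V3 → V5 — V4:collider[open]; V3:fork[blocks] ⇒ blocked
  3. V1 → V2 ← V0 → V4 ← V3 → V5 — V2:collider[open]; V0:fork[open]; V4:collider[open]; V3:fork[blocks] ⇒ blocked
  4. V1 → V2 ← V0 → V3 → V5 — V2:collider[open]; V0:fork[open]; V3:chain[blocks] ⇒ blocked
Every path is blocked, so V1 and V5 are d-separated given {V2, V3, V4}.

Yes — V1 and V5 are d-separated given {V2, V3, V4}.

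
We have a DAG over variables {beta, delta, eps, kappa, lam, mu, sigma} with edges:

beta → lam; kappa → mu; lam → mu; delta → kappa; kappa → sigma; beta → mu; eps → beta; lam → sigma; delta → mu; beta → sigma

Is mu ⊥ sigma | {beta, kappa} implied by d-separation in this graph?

6 paths connect mu and sigma; each must be blocked for d-separation to hold:
Path 1: mu ← kappa → sigma
  kappa is a fork here and kappa is conditioned on, so the path is blocked at kappa.
Path 2: mu ← beta → lam → sigma
  beta is a fork here and beta is conditioned on, so the path is blocked at beta.
Path 3: mu ← beta → sigma
  beta is a fork here and beta is conditioned on, so the path is blocked at beta.
Path 4: mu ← delta → kappa → sigma
  kappa is a chain here and kappa is conditioned on, so the path is blocked at kappa.
Path 5: mu ← lam ← beta → sigma
  beta is a fork here and beta is conditioned on, so the path is blocked at beta.
Path 6: mu ← lam → sigma
  lam is a fork and lam is not conditioned on — no node blocks this path, so it is active.
Because an active path exists, mu and sigma are not d-separated.

No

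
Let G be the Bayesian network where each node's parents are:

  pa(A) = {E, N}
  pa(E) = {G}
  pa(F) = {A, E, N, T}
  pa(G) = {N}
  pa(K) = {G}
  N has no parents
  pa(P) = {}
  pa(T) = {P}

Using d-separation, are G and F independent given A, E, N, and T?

Enumerating the 6 paths from G to F and testing each for blocking by {A, E, N, T}:
Path 1: G ← N → F
  N is a fork here and N is conditioned on, so the path is blocked at N.
Path 2: G ← N → A → F
  N is a fork here and N is conditioned on, so the path is blocked at N.
Path 3: G ← N → A ← E → F
  N is a fork here and N is conditioned on, so the path is blocked at N.
Path 4: G → E → F
  E is a chain here and E is conditioned on, so the path is blocked at E.
Path 5: G → E → A → F
  E is a chain here and E is conditioned on, so the path is blocked at E.
Path 6: G → E → A ← N → F
  E is a chain here and E is conditioned on, so the path is blocked at E.
Every path is blocked, so G and F are d-separated given {A, E, N, T}.

Yes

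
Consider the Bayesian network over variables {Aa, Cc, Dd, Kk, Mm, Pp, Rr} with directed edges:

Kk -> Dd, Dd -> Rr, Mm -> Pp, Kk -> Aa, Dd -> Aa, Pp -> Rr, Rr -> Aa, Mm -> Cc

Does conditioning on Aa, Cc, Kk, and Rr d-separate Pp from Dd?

There are 3 undirected paths between Pp and Dd; checking each against the conditioning set {Aa, Cc, Kk, Rr}:
Path 1: Pp → Rr ← Dd
  Rr is a collider and Rr is conditioned on, which opens it — no node blocks this path, so it is active.
Path 2: Pp → Rr → Aa ← Dd
  Rr is a chain here and Rr is conditioned on, so the path is blocked at Rr.
Path 3: Pp → Rr → Aa ← Kk → Dd
  Rr is a chain here and Rr is conditioned on, so the path is blocked at Rr.
Because an active path exists, Pp and Dd are not d-separated.

No — Pp and Dd are not d-separated given {Aa, Cc, Kk, Rr}.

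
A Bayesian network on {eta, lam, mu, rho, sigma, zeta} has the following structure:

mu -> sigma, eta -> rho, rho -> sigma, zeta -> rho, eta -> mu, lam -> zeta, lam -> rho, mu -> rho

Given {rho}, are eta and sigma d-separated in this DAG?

No

Enumerating the 4 paths from eta to sigma and testing each for blocking by {rho}:
Path 1: eta → mu → sigma
  mu is a chain and mu is not conditioned on — no node blocks this path, so it is active.
Path 2: eta → mu → rho → sigma
  rho is a chain here and rho is conditioned on, so the path is blocked at rho.
Path 3: eta → rho → sigma
  rho is a chain here and rho is conditioned on, so the path is blocked at rho.
Path 4: eta → rho ← mu → sigma
  rho is a collider and rho is conditioned on, which opens it; mu is a fork and mu is not conditioned on — no node blocks this path, so it is active.
Because an active path exists, eta and sigma are not d-separated.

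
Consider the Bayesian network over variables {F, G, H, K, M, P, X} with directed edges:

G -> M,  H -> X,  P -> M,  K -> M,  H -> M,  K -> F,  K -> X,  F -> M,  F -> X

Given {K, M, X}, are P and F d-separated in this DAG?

5 paths connect P and F; each must be blocked for d-separation to hold:
Path 1: P → M ← F
  M is a collider and M is conditioned on, which opens it — no node blocks this path, so it is active.
Path 2: P → M ← H → X ← F
  M is a collider and M is conditioned on, which opens it; H is a fork and H is not conditioned on; X is a collider and X is conditioned on, which opens it — no node blocks this path, so it is active.
Path 3: P → M ← H → X ← K → F
  K is a fork here and K is conditioned on, so the path is blocked at K.
Path 4: P → M ← K → F
  K is a fork here and K is conditioned on, so the path is blocked at K.
Path 5: P → M ← K → X ← F
  K is a fork here and K is conditioned on, so the path is blocked at K.
At least one path is unblocked, so d-separation fails.

No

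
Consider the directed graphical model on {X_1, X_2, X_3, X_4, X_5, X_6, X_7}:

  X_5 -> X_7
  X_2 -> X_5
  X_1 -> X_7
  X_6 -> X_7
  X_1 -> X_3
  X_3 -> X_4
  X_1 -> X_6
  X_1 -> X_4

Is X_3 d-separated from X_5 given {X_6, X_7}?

4 paths connect X_3 and X_5; each must be blocked for d-separation to hold:
Path 1: X_3 ← X_1 → X_7 ← X_5
  X_1 is a fork and X_1 is not conditioned on; X_7 is a collider and X_7 is conditioned on, which opens it — no node blocks this path, so it is active.
Path 2: X_3 ← X_1 → X_6 → X_7 ← X_5
  X_6 is a chain here and X_6 is conditioned on, so the path is blocked at X_6.
Path 3: X_3 → X_4 ← X_1 → X_7 ← X_5
  X_4 is a collider here and neither X_4 nor any of its descendants is conditioned on, so the collider stays closed — the path is blocked at X_4.
Path 4: X_3 → X_4 ← X_1 → X_6 → X_7 ← X_5
  X_4 is a collider here and neither X_4 nor any of its descendants is conditioned on, so the collider stays closed — the path is blocked at X_4.
At least one path is unblocked, so d-separation fails.

No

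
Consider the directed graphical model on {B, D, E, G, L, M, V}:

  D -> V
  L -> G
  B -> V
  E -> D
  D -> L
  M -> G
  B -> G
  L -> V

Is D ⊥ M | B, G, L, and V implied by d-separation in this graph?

Enumerating the 4 paths from D to M and testing each for blocking by {B, G, L, V}:
  1. D → L → G ← M — L:chain[blocks]; G:collider[open] ⇒ blocked
  2. D → L → V ← B → G ← M — L:chain[blocks]; V:collider[open]; B:fork[blocks]; G:collider[open] ⇒ blocked
  3. D → V ← L → G ← M — V:collider[open]; L:fork[blocks]; G:collider[open] ⇒ blocked
  4. D → V ← B → G ← M — V:collider[open]; B:fork[blocks]; G:collider[open] ⇒ blocked
Since every path is blocked, d-separation holds.

Yes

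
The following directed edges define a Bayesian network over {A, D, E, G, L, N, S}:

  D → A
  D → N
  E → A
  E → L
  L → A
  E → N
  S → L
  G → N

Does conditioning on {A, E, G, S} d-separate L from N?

No

Enumerating the 4 paths from L to N and testing each for blocking by {A, E, G, S}:
  1. L → A ← D → N — A:collider[open]; D:fork[open] ⇒ active
  2. L → A ← E → N — A:collider[open]; E:fork[blocks] ⇒ blocked
  3. L ← E → N — E:fork[blocks] ⇒ blocked
  4. L ← E → A ← D → N — E:fork[blocks]; A:collider[open]; D:fork[open] ⇒ blocked
Since the path L → A ← D → N is active, L and N are not d-separated given {A, E, G, S}.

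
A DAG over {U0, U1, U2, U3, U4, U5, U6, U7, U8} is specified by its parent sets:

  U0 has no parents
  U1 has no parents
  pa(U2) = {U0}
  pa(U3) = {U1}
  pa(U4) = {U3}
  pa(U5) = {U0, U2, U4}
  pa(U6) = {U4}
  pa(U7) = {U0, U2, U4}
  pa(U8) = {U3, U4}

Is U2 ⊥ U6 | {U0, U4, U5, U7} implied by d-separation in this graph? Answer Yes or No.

Yes — U2 and U6 are d-separated given {U0, U4, U5, U7}.

We examine all 6 paths between U2 and U6:
Path 1: U2 → U5 ← U0 → U7 ← U4 → U6
  U0 is a fork here and U0 is conditioned on, so the path is blocked at U0.
Path 2: U2 → U5 ← U4 → U6
  U4 is a fork here and U4 is conditioned on, so the path is blocked at U4.
Path 3: U2 ← U0 → U5 ← U4 → U6
  U0 is a fork here and U0 is conditioned on, so the path is blocked at U0.
Path 4: U2 ← U0 → U7 ← U4 → U6
  U0 is a fork here and U0 is conditioned on, so the path is blocked at U0.
Path 5: U2 → U7 ← U0 → U5 ← U4 → U6
  U0 is a fork here and U0 is conditioned on, so the path is blocked at U0.
Path 6: U2 → U7 ← U4 → U6
  U4 is a fork here and U4 is conditioned on, so the path is blocked at U4.
All paths are blocked; U2 ⊥ U6 | {U0, U4, U5, U7} holds.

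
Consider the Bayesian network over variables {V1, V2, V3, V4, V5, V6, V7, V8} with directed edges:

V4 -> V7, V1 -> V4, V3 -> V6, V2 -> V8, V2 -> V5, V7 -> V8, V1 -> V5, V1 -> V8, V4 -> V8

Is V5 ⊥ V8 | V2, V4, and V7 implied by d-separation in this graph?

Enumerating the 4 paths from V5 to V8 and testing each for blocking by {V2, V4, V7}:
Path 1: V5 ← V2 → V8
  V2 is a fork here and V2 is conditioned on, so the path is blocked at V2.
Path 2: V5 ← V1 → V4 → V8
  V4 is a chain here and V4 is conditioned on, so the path is blocked at V4.
Path 3: V5 ← V1 → V4 → V7 → V8
  V4 is a chain here and V4 is conditioned on, so the path is blocked at V4.
Path 4: V5 ← V1 → V8
  V1 is a fork and V1 is not conditioned on — no node blocks this path, so it is active.
At least one path is unblocked, so d-separation fails.

No — V5 and V8 are not d-separated given {V2, V4, V7}.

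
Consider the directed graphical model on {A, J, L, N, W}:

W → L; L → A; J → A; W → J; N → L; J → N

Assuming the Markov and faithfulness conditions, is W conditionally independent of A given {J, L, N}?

There are 4 undirected paths between W and A; checking each against the conditioning set {J, L, N}:
  1. W → L ← N ← J → A — L:collider[open]; N:chain[blocks]; J:fork[blocks] ⇒ blocked
  2. W → L → A — L:chain[blocks] ⇒ blocked
  3. W → J → N → L → A — J:chain[blocks]; N:chain[blocks]; L:chain[blocks] ⇒ blocked
  4. W → J → A — J:chain[blocks] ⇒ blocked
All paths are blocked; W ⊥ A | {J, L, N} holds.

Yes — W and A are d-separated given {J, L, N}.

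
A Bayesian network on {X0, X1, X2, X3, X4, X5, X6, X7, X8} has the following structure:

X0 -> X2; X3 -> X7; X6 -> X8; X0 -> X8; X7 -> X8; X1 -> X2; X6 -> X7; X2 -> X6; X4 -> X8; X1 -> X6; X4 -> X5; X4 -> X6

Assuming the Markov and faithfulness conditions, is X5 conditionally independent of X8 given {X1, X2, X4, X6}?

Enumerating the 5 paths from X5 to X8 and testing each for blocking by {X1, X2, X4, X6}:
Path 1: X5 ← X4 → X6 ← X2 ← X0 → X8
  X4 is a fork here and X4 is conditioned on, so the path is blocked at X4.
Path 2: X5 ← X4 → X6 → X8
  X4 is a fork here and X4 is conditioned on, so the path is blocked at X4.
Path 3: X5 ← X4 → X6 → X7 → X8
  X4 is a fork here and X4 is conditioned on, so the path is blocked at X4.
Path 4: X5 ← X4 → X6 ← X1 → X2 ← X0 → X8
  X4 is a fork here and X4 is conditioned on, so the path is blocked at X4.
Path 5: X5 ← X4 → X8
  X4 is a fork here and X4 is conditioned on, so the path is blocked at X4.
Since every path is blocked, d-separation holds.

Yes — X5 and X8 are d-separated given {X1, X2, X4, X6}.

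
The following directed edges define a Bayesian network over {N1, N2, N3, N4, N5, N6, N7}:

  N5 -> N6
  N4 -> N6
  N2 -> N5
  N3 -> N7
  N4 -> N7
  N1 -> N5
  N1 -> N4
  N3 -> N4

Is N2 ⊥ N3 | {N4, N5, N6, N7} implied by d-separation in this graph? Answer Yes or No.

No

We examine all 4 paths between N2 and N3:
Path 1: N2 → N5 → N6 ← N4 ← N3
  N5 is a chain here and N5 is conditioned on, so the path is blocked at N5.
Path 2: N2 → N5 → N6 ← N4 → N7 ← N3
  N5 is a chain here and N5 is conditioned on, so the path is blocked at N5.
Path 3: N2 → N5 ← N1 → N4 ← N3
  N5 is a collider and N5 is conditioned on, which opens it; N1 is a fork and N1 is not conditioned on; N4 is a collider and N4 is conditioned on, which opens it — no node blocks this path, so it is active.
Path 4: N2 → N5 ← N1 → N4 → N7 ← N3
  N4 is a chain here and N4 is conditioned on, so the path is blocked at N4.
Because an active path exists, N2 and N3 are not d-separated.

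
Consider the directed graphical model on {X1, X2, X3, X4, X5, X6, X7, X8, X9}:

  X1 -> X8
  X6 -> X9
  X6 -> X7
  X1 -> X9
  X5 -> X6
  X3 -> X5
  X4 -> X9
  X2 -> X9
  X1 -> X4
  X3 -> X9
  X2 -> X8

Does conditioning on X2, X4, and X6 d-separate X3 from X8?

Enumerating the 6 paths from X3 to X8 and testing each for blocking by {X2, X4, X6}:
  1. X3 → X5 → X6 → X9 ← X4 ← X1 → X8 — X5:chain[open]; X6:chain[blocks]; X9:collider[blocks]; X4:chain[blocks]; X1:fork[open] ⇒ blocked
  2. X3 → X5 → X6 → X9 ← X1 → X8 — X5:chain[open]; X6:chain[blocks]; X9:collider[blocks]; X1:fork[open] ⇒ blocked
  3. X3 → X5 → X6 → X9 ← X2 → X8 — X5:chain[open]; X6:chain[blocks]; X9:collider[blocks]; X2:fork[blocks] ⇒ blocked
  4. X3 → X9 ← X4 ← X1 → X8 — X9:collider[blocks]; X4:chain[blocks]; X1:fork[open] ⇒ blocked
  5. X3 → X9 ← X1 → X8 — X9:collider[blocks]; X1:fork[open] ⇒ blocked
  6. X3 → X9 ← X2 → X8 — X9:collider[blocks]; X2:fork[blocks] ⇒ blocked
Every path is blocked, so X3 and X8 are d-separated given {X2, X4, X6}.

Yes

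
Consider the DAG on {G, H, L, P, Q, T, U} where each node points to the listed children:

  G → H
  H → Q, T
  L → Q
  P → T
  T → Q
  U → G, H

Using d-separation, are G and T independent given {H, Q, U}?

Yes

We examine all 4 paths between G and T:
  1. G → H → T — H:chain[blocks] ⇒ blocked
  2. G → H → Q ← T — H:chain[blocks]; Q:collider[open] ⇒ blocked
  3. G ← U → H → T — U:fork[blocks]; H:chain[blocks] ⇒ blocked
  4. G ← U → H → Q ← T — U:fork[blocks]; H:chain[blocks]; Q:collider[open] ⇒ blocked
Every path is blocked, so G and T are d-separated given {H, Q, U}.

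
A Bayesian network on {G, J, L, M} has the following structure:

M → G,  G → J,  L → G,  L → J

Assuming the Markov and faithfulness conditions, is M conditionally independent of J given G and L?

Yes — M and J are d-separated given {G, L}.

There are 2 undirected paths between M and J; checking each against the conditioning set {G, L}:
Path 1: M → G ← L → J
  L is a fork here and L is conditioned on, so the path is blocked at L.
Path 2: M → G → J
  G is a chain here and G is conditioned on, so the path is blocked at G.
All paths are blocked; M ⊥ J | {G, L} holds.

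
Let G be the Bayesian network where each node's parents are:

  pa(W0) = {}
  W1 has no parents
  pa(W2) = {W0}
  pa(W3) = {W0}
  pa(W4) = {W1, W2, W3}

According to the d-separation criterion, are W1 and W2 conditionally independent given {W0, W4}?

No

2 paths connect W1 and W2; each must be blocked for d-separation to hold:
Path 1: W1 → W4 ← W2
  W4 is a collider and W4 is conditioned on, which opens it — no node blocks this path, so it is active.
Path 2: W1 → W4 ← W3 ← W0 → W2
  W0 is a fork here and W0 is conditioned on, so the path is blocked at W0.
At least one path is unblocked, so d-separation fails.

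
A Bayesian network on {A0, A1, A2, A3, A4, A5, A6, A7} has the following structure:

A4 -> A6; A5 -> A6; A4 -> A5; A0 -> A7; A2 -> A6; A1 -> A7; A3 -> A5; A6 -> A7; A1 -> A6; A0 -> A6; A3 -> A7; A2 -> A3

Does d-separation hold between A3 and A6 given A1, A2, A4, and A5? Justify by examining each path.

We examine all 6 paths between A3 and A6:
  1. A3 → A5 ← A4 → A6 — A5:collider[open]; A4:fork[blocks] ⇒ blocked
  2. A3 → A5 → A6 — A5:chain[blocks] ⇒ blocked
  3. A3 ← A2 → A6 — A2:fork[blocks] ⇒ blocked
  4. A3 → A7 ← A1 → A6 — A7:collider[blocks]; A1:fork[blocks] ⇒ blocked
  5. A3 → A7 ← A0 → A6 — A7:collider[blocks]; A0:fork[open] ⇒ blocked
  6. A3 → A7 ← A6 — A7:collider[blocks] ⇒ blocked
Every path is blocked, so A3 and A6 are d-separated given {A1, A2, A4, A5}.

Yes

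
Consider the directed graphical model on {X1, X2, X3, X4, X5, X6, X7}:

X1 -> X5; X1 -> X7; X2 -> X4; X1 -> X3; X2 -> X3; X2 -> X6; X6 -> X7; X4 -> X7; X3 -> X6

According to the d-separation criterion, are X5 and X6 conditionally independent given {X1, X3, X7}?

Yes

There are 6 undirected paths between X5 and X6; checking each against the conditioning set {X1, X3, X7}:
  1. X5 ← X1 → X3 → X6 — X1:fork[blocks]; X3:chain[blocks] ⇒ blocked
  2. X5 ← X1 → X3 ← X2 → X4 → X7 ← X6 — X1:fork[blocks]; X3:collider[open]; X2:fork[open]; X4:chain[open]; X7:collider[open] ⇒ blocked
  3. X5 ← X1 → X3 ← X2 → X6 — X1:fork[blocks]; X3:collider[open]; X2:fork[open] ⇒ blocked
  4. X5 ← X1 → X7 ← X4 ← X2 → X3 → X6 — X1:fork[blocks]; X7:collider[open]; X4:chain[open]; X2:fork[open]; X3:chain[blocks] ⇒ blocked
  5. X5 ← X1 → X7 ← X4 ← X2 → X6 — X1:fork[blocks]; X7:collider[open]; X4:chain[open]; X2:fork[open] ⇒ blocked
  6. X5 ← X1 → X7 ← X6 — X1:fork[blocks]; X7:collider[open] ⇒ blocked
Every path is blocked, so X5 and X6 are d-separated given {X1, X3, X7}.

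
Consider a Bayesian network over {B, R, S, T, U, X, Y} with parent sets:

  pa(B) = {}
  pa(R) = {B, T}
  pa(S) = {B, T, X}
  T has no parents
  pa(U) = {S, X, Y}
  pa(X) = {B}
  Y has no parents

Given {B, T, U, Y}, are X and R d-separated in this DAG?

Enumerating the 6 paths from X to R and testing each for blocking by {B, T, U, Y}:
  1. X → S ← B → R — S:collider[open]; B:fork[blocks] ⇒ blocked
  2. X → S ← T → R — S:collider[open]; T:fork[blocks] ⇒ blocked
  3. X ← B → S ← T → R — B:fork[blocks]; S:collider[open]; T:fork[blocks] ⇒ blocked
  4. X ← B → R — B:fork[blocks] ⇒ blocked
  5. X → U ← S ← B → R — U:collider[open]; S:chain[open]; B:fork[blocks] ⇒ blocked
  6. X → U ← S ← T → R — U:collider[open]; S:chain[open]; T:fork[blocks] ⇒ blocked
Every path is blocked, so X and R are d-separated given {B, T, U, Y}.

Yes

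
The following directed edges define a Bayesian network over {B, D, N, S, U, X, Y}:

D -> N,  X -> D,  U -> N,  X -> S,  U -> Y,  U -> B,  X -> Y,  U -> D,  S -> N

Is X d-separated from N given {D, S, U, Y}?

Yes — X and N are d-separated given {D, S, U, Y}.

Enumerating the 5 paths from X to N and testing each for blocking by {D, S, U, Y}:
Path 1: X → S → N
  S is a chain here and S is conditioned on, so the path is blocked at S.
Path 2: X → D → N
  D is a chain here and D is conditioned on, so the path is blocked at D.
Path 3: X → D ← U → N
  U is a fork here and U is conditioned on, so the path is blocked at U.
Path 4: X → Y ← U → N
  U is a fork here and U is conditioned on, so the path is blocked at U.
Path 5: X → Y ← U → D → N
  U is a fork here and U is conditioned on, so the path is blocked at U.
All paths are blocked; X ⊥ N | {D, S, U, Y} holds.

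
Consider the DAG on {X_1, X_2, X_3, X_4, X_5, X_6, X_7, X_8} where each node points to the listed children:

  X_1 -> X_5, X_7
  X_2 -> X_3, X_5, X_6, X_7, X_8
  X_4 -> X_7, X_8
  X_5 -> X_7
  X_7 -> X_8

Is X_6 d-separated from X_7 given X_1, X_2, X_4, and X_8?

Enumerating the 5 paths from X_6 to X_7 and testing each for blocking by {X_1, X_2, X_4, X_8}:
  1. X_6 ← X_2 → X_8 ← X_4 → X_7 — X_2:fork[blocks]; X_8:collider[open]; X_4:fork[blocks] ⇒ blocked
  2. X_6 ← X_2 → X_8 ← X_7 — X_2:fork[blocks]; X_8:collider[open] ⇒ blocked
  3. X_6 ← X_2 → X_5 → X_7 — X_2:fork[blocks]; X_5:chain[open] ⇒ blocked
  4. X_6 ← X_2 → X_5 ← X_1 → X_7 — X_2:fork[blocks]; X_5:collider[open]; X_1:fork[blocks] ⇒ blocked
  5. X_6 ← X_2 → X_7 — X_2:fork[blocks] ⇒ blocked
Every path is blocked, so X_6 and X_7 are d-separated given {X_1, X_2, X_4, X_8}.

Yes — X_6 and X_7 are d-separated given {X_1, X_2, X_4, X_8}.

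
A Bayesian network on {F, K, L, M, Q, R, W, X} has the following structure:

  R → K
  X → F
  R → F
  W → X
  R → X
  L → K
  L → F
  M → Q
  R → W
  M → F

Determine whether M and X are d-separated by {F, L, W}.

We examine all 5 paths between M and X:
  1. M → F ← X — F:collider[open] ⇒ active
  2. M → F ← R → X — F:collider[open]; R:fork[open] ⇒ active
  3. M → F ← R → W → X — F:collider[open]; R:fork[open]; W:chain[blocks] ⇒ blocked
  4. M → F ← L → K ← R → X — F:collider[open]; L:fork[blocks]; K:collider[blocks]; R:fork[open] ⇒ blocked
  5. M → F ← L → K ← R → W → X — F:collider[open]; L:fork[blocks]; K:collider[blocks]; R:fork[open]; W:chain[blocks] ⇒ blocked
Because an active path exists, M and X are not d-separated.

No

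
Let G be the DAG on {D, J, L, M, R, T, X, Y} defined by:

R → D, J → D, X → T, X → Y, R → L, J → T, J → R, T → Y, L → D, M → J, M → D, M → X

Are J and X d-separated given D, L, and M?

We examine all 6 paths between J and X:
Path 1: J → R → D ← M → X
  M is a fork here and M is conditioned on, so the path is blocked at M.
Path 2: J → R → L → D ← M → X
  L is a chain here and L is conditioned on, so the path is blocked at L.
Path 3: J → T ← X
  T is a collider here and neither T nor any of its descendants is conditioned on, so the collider stays closed — the path is blocked at T.
Path 4: J → T → Y ← X
  Y is a collider here and neither Y nor any of its descendants is conditioned on, so the collider stays closed — the path is blocked at Y.
Path 5: J ← M → X
  M is a fork here and M is conditioned on, so the path is blocked at M.
Path 6: J → D ← M → X
  M is a fork here and M is conditioned on, so the path is blocked at M.
Every path is blocked, so J and X are d-separated given {D, L, M}.

Yes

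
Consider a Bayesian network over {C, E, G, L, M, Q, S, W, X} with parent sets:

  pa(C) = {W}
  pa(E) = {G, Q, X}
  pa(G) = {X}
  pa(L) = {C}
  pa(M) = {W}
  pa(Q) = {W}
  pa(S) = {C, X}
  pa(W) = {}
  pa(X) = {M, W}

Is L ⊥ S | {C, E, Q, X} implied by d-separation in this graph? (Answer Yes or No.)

Yes

5 paths connect L and S; each must be blocked for d-separation to hold:
  1. L ← C → S — C:fork[blocks] ⇒ blocked
  2. L ← C ← W → X → S — C:chain[blocks]; W:fork[open]; X:chain[blocks] ⇒ blocked
  3. L ← C ← W → Q → E ← G ← X → S — C:chain[blocks]; W:fork[open]; Q:chain[blocks]; E:collider[open]; G:chain[open]; X:fork[blocks] ⇒ blocked
  4. L ← C ← W → Q → E ← X → S — C:chain[blocks]; W:fork[open]; Q:chain[blocks]; E:collider[open]; X:fork[blocks] ⇒ blocked
  5. L ← C ← W → M → X → S — C:chain[blocks]; W:fork[open]; M:chain[open]; X:chain[blocks] ⇒ blocked
All paths are blocked; L ⊥ S | {C, E, Q, X} holds.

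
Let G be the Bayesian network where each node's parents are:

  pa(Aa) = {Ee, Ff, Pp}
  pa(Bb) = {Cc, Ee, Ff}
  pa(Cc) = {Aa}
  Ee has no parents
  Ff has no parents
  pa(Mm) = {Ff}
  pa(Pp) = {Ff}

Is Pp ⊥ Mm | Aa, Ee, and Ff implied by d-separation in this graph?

We examine all 4 paths between Pp and Mm:
  1. Pp → Aa ← Ff → Mm — Aa:collider[open]; Ff:fork[blocks] ⇒ blocked
  2. Pp → Aa ← Ee → Bb ← Ff → Mm — Aa:collider[open]; Ee:fork[blocks]; Bb:collider[blocks]; Ff:fork[blocks] ⇒ blocked
  3. Pp → Aa → Cc → Bb ← Ff → Mm — Aa:chain[blocks]; Cc:chain[open]; Bb:collider[blocks]; Ff:fork[blocks] ⇒ blocked
  4. Pp ← Ff → Mm — Ff:fork[blocks] ⇒ blocked
All paths are blocked; Pp ⊥ Mm | {Aa, Ee, Ff} holds.

Yes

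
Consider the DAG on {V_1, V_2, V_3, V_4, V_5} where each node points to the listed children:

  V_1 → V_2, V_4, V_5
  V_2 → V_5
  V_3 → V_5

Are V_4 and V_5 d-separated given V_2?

No

We examine all 2 paths between V_4 and V_5:
Path 1: V_4 ← V_1 → V_2 → V_5
  V_2 is a chain here and V_2 is conditioned on, so the path is blocked at V_2.
Path 2: V_4 ← V_1 → V_5
  V_1 is a fork and V_1 is not conditioned on — no node blocks this path, so it is active.
Because an active path exists, V_4 and V_5 are not d-separated.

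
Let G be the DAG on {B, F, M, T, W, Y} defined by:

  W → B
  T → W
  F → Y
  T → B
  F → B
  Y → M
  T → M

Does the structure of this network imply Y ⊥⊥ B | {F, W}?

We examine all 3 paths between Y and B:
Path 1: Y ← F → B
  F is a fork here and F is conditioned on, so the path is blocked at F.
Path 2: Y → M ← T → W → B
  M is a collider here and neither M nor any of its descendants is conditioned on, so the collider stays closed — the path is blocked at M.
Path 3: Y → M ← T → B
  M is a collider here and neither M nor any of its descendants is conditioned on, so the collider stays closed — the path is blocked at M.
Every path is blocked, so Y and B are d-separated given {F, W}.

Yes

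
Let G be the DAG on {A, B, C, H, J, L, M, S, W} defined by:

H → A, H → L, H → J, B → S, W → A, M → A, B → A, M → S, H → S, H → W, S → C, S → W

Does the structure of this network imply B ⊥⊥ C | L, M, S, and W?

Enumerating the 6 paths from B to C and testing each for blocking by {L, M, S, W}:
Path 1: B → A ← W ← H → S → C
  A is a collider here and neither A nor any of its descendants is conditioned on, so the collider stays closed — the path is blocked at A.
Path 2: B → A ← W ← S → C
  A is a collider here and neither A nor any of its descendants is conditioned on, so the collider stays closed — the path is blocked at A.
Path 3: B → A ← M → S → C
  A is a collider here and neither A nor any of its descendants is conditioned on, so the collider stays closed — the path is blocked at A.
Path 4: B → A ← H → W ← S → C
  A is a collider here and neither A nor any of its descendants is conditioned on, so the collider stays closed — the path is blocked at A.
Path 5: B → A ← H → S → C
  A is a collider here and neither A nor any of its descendants is conditioned on, so the collider stays closed — the path is blocked at A.
Path 6: B → S → C
  S is a chain here and S is conditioned on, so the path is blocked at S.
Since every path is blocked, d-separation holds.

Yes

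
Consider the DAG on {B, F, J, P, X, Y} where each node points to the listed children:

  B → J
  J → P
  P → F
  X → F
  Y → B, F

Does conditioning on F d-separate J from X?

Enumerating the 2 paths from J to X and testing each for blocking by {F}:
Path 1: J → P → F ← X
  P is a chain and P is not conditioned on; F is a collider and F is conditioned on, which opens it — no node blocks this path, so it is active.
Path 2: J ← B ← Y → F ← X
  B is a chain and B is not conditioned on; Y is a fork and Y is not conditioned on; F is a collider and F is conditioned on, which opens it — no node blocks this path, so it is active.
Since the path J → P → F ← X is active, J and X are not d-separated given {F}.

No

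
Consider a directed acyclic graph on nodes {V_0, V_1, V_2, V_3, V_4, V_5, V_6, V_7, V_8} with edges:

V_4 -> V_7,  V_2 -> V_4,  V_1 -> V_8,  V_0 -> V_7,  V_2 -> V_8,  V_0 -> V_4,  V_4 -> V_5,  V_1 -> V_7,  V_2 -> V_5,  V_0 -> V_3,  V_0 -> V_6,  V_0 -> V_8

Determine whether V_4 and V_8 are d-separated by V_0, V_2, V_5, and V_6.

Yes

6 paths connect V_4 and V_8; each must be blocked for d-separation to hold:
  1. V_4 → V_7 ← V_1 → V_8 — V_7:collider[blocks]; V_1:fork[open] ⇒ blocked
  2. V_4 → V_7 ← V_0 → V_8 — V_7:collider[blocks]; V_0:fork[blocks] ⇒ blocked
  3. V_4 → V_5 ← V_2 → V_8 — V_5:collider[open]; V_2:fork[blocks] ⇒ blocked
  4. V_4 ← V_0 → V_7 ← V_1 → V_8 — V_0:fork[blocks]; V_7:collider[blocks]; V_1:fork[open] ⇒ blocked
  5. V_4 ← V_0 → V_8 — V_0:fork[blocks] ⇒ blocked
  6. V_4 ← V_2 → V_8 — V_2:fork[blocks] ⇒ blocked
Since every path is blocked, d-separation holds.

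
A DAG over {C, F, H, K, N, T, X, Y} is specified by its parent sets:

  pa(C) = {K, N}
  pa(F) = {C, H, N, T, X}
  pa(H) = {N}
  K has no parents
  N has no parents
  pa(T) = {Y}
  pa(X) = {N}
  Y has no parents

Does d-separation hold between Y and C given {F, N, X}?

There are 4 undirected paths between Y and C; checking each against the conditioning set {F, N, X}:
  1. Y → T → F ← N → C — T:chain[open]; F:collider[open]; N:fork[blocks] ⇒ blocked
  2. Y → T → F ← X ← N → C — T:chain[open]; F:collider[open]; X:chain[blocks]; N:fork[blocks] ⇒ blocked
  3. Y → T → F ← C — T:chain[open]; F:collider[open] ⇒ active
  4. Y → T → F ← H ← N → C — T:chain[open]; F:collider[open]; H:chain[open]; N:fork[blocks] ⇒ blocked
At least one path is unblocked, so d-separation fails.

No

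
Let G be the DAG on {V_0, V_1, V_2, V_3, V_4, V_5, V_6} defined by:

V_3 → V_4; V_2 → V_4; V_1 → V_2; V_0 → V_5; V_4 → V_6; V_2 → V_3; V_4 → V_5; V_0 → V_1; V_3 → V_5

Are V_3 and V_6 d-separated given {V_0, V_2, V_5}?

No — V_3 and V_6 are not d-separated given {V_0, V_2, V_5}.

We examine all 5 paths between V_3 and V_6:
Path 1: V_3 → V_4 → V_6
  V_4 is a chain and V_4 is not conditioned on — no node blocks this path, so it is active.
Path 2: V_3 → V_5 ← V_0 → V_1 → V_2 → V_4 → V_6
  V_0 is a fork here and V_0 is conditioned on, so the path is blocked at V_0.
Path 3: V_3 → V_5 ← V_4 → V_6
  V_5 is a collider and V_5 is conditioned on, which opens it; V_4 is a fork and V_4 is not conditioned on — no node blocks this path, so it is active.
Path 4: V_3 ← V_2 → V_4 → V_6
  V_2 is a fork here and V_2 is conditioned on, so the path is blocked at V_2.
Path 5: V_3 ← V_2 ← V_1 ← V_0 → V_5 ← V_4 → V_6
  V_2 is a chain here and V_2 is conditioned on, so the path is blocked at V_2.
Since the path V_3 → V_4 → V_6 is active, V_3 and V_6 are not d-separated given {V_0, V_2, V_5}.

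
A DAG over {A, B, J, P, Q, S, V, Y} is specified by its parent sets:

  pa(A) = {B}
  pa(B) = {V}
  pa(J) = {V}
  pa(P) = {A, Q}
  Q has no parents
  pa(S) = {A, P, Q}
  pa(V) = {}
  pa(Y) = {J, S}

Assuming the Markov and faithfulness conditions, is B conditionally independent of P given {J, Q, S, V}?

We examine all 6 paths between B and P:
Path 1: B ← V → J → Y ← S ← P
  V is a fork here and V is conditioned on, so the path is blocked at V.
Path 2: B ← V → J → Y ← S ← A → P
  V is a fork here and V is conditioned on, so the path is blocked at V.
Path 3: B ← V → J → Y ← S ← Q → P
  V is a fork here and V is conditioned on, so the path is blocked at V.
Path 4: B → A → S ← P
  A is a chain and A is not conditioned on; S is a collider and S is conditioned on, which opens it — no node blocks this path, so it is active.
Path 5: B → A → S ← Q → P
  Q is a fork here and Q is conditioned on, so the path is blocked at Q.
Path 6: B → A → P
  A is a chain and A is not conditioned on — no node blocks this path, so it is active.
At least one path is unblocked, so d-separation fails.

No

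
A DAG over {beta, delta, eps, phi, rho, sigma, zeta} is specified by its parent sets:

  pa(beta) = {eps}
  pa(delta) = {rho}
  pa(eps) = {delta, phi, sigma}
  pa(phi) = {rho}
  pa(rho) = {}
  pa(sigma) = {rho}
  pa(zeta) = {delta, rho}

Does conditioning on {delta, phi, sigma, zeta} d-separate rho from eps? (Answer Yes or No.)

Yes — rho and eps are d-separated given {delta, phi, sigma, zeta}.

There are 4 undirected paths between rho and eps; checking each against the conditioning set {delta, phi, sigma, zeta}:
  1. rho → sigma → eps — sigma:chain[blocks] ⇒ blocked
  2. rho → phi → eps — phi:chain[blocks] ⇒ blocked
  3. rho → delta → eps — delta:chain[blocks] ⇒ blocked
  4. rho → zeta ← delta → eps — zeta:collider[open]; delta:fork[blocks] ⇒ blocked
Since every path is blocked, d-separation holds.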